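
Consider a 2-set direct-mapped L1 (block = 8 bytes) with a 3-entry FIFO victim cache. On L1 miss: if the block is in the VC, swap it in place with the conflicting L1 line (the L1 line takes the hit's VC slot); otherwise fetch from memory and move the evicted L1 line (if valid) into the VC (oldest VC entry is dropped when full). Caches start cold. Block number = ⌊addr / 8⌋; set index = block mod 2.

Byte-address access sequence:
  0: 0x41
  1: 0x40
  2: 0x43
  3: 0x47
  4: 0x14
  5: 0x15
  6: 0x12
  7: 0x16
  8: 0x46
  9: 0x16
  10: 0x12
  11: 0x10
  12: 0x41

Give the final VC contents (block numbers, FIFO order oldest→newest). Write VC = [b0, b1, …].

  [0] addr=0x41 blk=8 s=0: MISS | VC []
  [1] addr=0x40 blk=8 s=0: L1-HIT | VC []
  [2] addr=0x43 blk=8 s=0: L1-HIT | VC []
  [3] addr=0x47 blk=8 s=0: L1-HIT | VC []
  [4] addr=0x14 blk=2 s=0: MISS | VC [8]
  [5] addr=0x15 blk=2 s=0: L1-HIT | VC [8]
  [6] addr=0x12 blk=2 s=0: L1-HIT | VC [8]
  [7] addr=0x16 blk=2 s=0: L1-HIT | VC [8]
  [8] addr=0x46 blk=8 s=0: VC-HIT | VC [2]
  [9] addr=0x16 blk=2 s=0: VC-HIT | VC [8]
  [10] addr=0x12 blk=2 s=0: L1-HIT | VC [8]
  [11] addr=0x10 blk=2 s=0: L1-HIT | VC [8]
  [12] addr=0x41 blk=8 s=0: VC-HIT | VC [2]

VC = [2]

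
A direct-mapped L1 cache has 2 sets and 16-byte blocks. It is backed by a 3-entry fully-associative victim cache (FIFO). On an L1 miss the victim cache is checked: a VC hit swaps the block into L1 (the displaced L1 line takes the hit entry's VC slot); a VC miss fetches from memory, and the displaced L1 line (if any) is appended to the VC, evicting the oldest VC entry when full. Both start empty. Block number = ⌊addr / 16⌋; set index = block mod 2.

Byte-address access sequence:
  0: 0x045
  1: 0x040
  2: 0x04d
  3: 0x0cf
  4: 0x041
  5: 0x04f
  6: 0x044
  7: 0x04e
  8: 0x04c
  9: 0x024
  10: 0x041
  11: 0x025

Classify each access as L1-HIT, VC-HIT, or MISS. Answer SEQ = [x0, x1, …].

SEQ = [MISS, L1-HIT, L1-HIT, MISS, VC-HIT, L1-HIT, L1-HIT, L1-HIT, L1-HIT, MISS, VC-HIT, VC-HIT]

  [0] addr=0x45 blk=4 s=0: MISS | VC []
  [1] addr=0x40 blk=4 s=0: L1-HIT | VC []
  [2] addr=0x4d blk=4 s=0: L1-HIT | VC []
  [3] addr=0xcf blk=12 s=0: MISS | VC [4]
  [4] addr=0x41 blk=4 s=0: VC-HIT | VC [12]
  [5] addr=0x4f blk=4 s=0: L1-HIT | VC [12]
  [6] addr=0x44 blk=4 s=0: L1-HIT | VC [12]
  [7] addr=0x4e blk=4 s=0: L1-HIT | VC [12]
  [8] addr=0x4c blk=4 s=0: L1-HIT | VC [12]
  [9] addr=0x24 blk=2 s=0: MISS | VC [12, 4]
  [10] addr=0x41 blk=4 s=0: VC-HIT | VC [12, 2]
  [11] addr=0x25 blk=2 s=0: VC-HIT | VC [12, 4]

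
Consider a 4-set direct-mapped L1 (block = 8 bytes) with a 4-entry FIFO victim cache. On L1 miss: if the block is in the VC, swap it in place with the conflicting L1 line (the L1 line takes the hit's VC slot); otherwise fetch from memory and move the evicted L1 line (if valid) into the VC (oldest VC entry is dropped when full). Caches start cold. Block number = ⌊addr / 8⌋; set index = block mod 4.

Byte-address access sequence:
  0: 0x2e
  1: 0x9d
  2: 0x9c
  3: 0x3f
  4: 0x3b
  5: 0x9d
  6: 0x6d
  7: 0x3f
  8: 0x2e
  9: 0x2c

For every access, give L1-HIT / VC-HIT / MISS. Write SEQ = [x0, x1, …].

SEQ = [MISS, MISS, L1-HIT, MISS, L1-HIT, VC-HIT, MISS, VC-HIT, VC-HIT, L1-HIT]

0: 0x2e (blk 5, set 1) → MISS  vc=[]
1: 0x9d (blk 19, set 3) → MISS  vc=[]
2: 0x9c (blk 19, set 3) → L1-HIT  vc=[]
3: 0x3f (blk 7, set 3) → MISS  vc=[19]
4: 0x3b (blk 7, set 3) → L1-HIT  vc=[19]
5: 0x9d (blk 19, set 3) → VC-HIT  vc=[7]
6: 0x6d (blk 13, set 1) → MISS  vc=[7, 5]
7: 0x3f (blk 7, set 3) → VC-HIT  vc=[19, 5]
8: 0x2e (blk 5, set 1) → VC-HIT  vc=[19, 13]
9: 0x2c (blk 5, set 1) → L1-HIT  vc=[19, 13]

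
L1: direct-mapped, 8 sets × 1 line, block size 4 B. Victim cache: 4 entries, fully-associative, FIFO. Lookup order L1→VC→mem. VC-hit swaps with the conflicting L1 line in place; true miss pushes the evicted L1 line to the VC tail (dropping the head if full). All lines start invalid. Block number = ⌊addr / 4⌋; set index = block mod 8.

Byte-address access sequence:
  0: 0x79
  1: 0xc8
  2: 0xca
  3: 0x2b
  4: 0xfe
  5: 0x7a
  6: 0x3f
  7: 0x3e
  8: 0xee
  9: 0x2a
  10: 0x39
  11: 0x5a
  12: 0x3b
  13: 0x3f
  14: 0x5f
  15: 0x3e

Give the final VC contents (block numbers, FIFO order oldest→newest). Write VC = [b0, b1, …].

  [0] addr=0x79 blk=30 s=6: MISS | VC []
  [1] addr=0xc8 blk=50 s=2: MISS | VC []
  [2] addr=0xca blk=50 s=2: L1-HIT | VC []
  [3] addr=0x2b blk=10 s=2: MISS | VC [50]
  [4] addr=0xfe blk=63 s=7: MISS | VC [50]
  [5] addr=0x7a blk=30 s=6: L1-HIT | VC [50]
  [6] addr=0x3f blk=15 s=7: MISS | VC [50, 63]
  [7] addr=0x3e blk=15 s=7: L1-HIT | VC [50, 63]
  [8] addr=0xee blk=59 s=3: MISS | VC [50, 63]
  [9] addr=0x2a blk=10 s=2: L1-HIT | VC [50, 63]
  [10] addr=0x39 blk=14 s=6: MISS | VC [50, 63, 30]
  [11] addr=0x5a blk=22 s=6: MISS | VC [50, 63, 30, 14]
  [12] addr=0x3b blk=14 s=6: VC-HIT | VC [50, 63, 30, 22]
  [13] addr=0x3f blk=15 s=7: L1-HIT | VC [50, 63, 30, 22]
  [14] addr=0x5f blk=23 s=7: MISS | VC [63, 30, 22, 15]
  [15] addr=0x3e blk=15 s=7: VC-HIT | VC [63, 30, 22, 23]

VC = [63, 30, 22, 23]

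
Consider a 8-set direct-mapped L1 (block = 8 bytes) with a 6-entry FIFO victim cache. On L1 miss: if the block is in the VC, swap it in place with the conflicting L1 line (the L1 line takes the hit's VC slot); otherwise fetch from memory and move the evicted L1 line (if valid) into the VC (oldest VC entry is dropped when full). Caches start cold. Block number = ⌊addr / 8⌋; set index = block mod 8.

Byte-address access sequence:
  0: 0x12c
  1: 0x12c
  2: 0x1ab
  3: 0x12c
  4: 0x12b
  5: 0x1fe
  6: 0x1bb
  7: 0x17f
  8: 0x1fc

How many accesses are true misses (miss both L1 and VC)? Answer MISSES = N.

#0 0x12c→b37/s5 MISS; vc=[]
#1 0x12c→b37/s5 L1-HIT; vc=[]
#2 0x1ab→b53/s5 MISS; vc=[37]
#3 0x12c→b37/s5 VC-HIT; vc=[53]
#4 0x12b→b37/s5 L1-HIT; vc=[53]
#5 0x1fe→b63/s7 MISS; vc=[53]
#6 0x1bb→b55/s7 MISS; vc=[53,63]
#7 0x17f→b47/s7 MISS; vc=[53,63,55]
#8 0x1fc→b63/s7 VC-HIT; vc=[53,47,55]

MISSES = 5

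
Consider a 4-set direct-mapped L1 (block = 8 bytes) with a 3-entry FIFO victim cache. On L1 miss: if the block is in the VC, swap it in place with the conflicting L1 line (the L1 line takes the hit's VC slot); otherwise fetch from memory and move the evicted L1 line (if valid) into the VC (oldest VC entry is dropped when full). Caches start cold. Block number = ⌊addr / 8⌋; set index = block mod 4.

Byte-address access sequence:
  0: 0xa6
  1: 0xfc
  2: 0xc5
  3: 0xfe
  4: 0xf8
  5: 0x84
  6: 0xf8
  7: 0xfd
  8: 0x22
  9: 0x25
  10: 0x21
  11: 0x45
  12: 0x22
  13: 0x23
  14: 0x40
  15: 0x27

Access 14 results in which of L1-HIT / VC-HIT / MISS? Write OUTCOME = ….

OUTCOME = VC-HIT

0: 0xa6 (blk 20, set 0) → MISS  vc=[]
1: 0xfc (blk 31, set 3) → MISS  vc=[]
2: 0xc5 (blk 24, set 0) → MISS  vc=[20]
3: 0xfe (blk 31, set 3) → L1-HIT  vc=[20]
4: 0xf8 (blk 31, set 3) → L1-HIT  vc=[20]
5: 0x84 (blk 16, set 0) → MISS  vc=[20, 24]
6: 0xf8 (blk 31, set 3) → L1-HIT  vc=[20, 24]
7: 0xfd (blk 31, set 3) → L1-HIT  vc=[20, 24]
8: 0x22 (blk 4, set 0) → MISS  vc=[20, 24, 16]
9: 0x25 (blk 4, set 0) → L1-HIT  vc=[20, 24, 16]
10: 0x21 (blk 4, set 0) → L1-HIT  vc=[20, 24, 16]
11: 0x45 (blk 8, set 0) → MISS  vc=[24, 16, 4]
12: 0x22 (blk 4, set 0) → VC-HIT  vc=[24, 16, 8]
13: 0x23 (blk 4, set 0) → L1-HIT  vc=[24, 16, 8]
14: 0x40 (blk 8, set 0) → VC-HIT  vc=[24, 16, 4]
15: 0x27 (blk 4, set 0) → VC-HIT  vc=[24, 16, 8]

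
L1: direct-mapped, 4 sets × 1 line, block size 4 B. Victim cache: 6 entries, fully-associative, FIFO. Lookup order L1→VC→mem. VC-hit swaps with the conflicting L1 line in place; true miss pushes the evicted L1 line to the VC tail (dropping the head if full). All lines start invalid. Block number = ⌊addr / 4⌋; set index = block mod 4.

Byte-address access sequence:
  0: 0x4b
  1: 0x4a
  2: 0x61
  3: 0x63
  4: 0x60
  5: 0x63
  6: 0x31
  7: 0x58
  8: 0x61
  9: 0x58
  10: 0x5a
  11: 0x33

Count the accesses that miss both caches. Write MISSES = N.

MISSES = 4

  [0] addr=0x4b blk=18 s=2: MISS | VC []
  [1] addr=0x4a blk=18 s=2: L1-HIT | VC []
  [2] addr=0x61 blk=24 s=0: MISS | VC []
  [3] addr=0x63 blk=24 s=0: L1-HIT | VC []
  [4] addr=0x60 blk=24 s=0: L1-HIT | VC []
  [5] addr=0x63 blk=24 s=0: L1-HIT | VC []
  [6] addr=0x31 blk=12 s=0: MISS | VC [24]
  [7] addr=0x58 blk=22 s=2: MISS | VC [24, 18]
  [8] addr=0x61 blk=24 s=0: VC-HIT | VC [12, 18]
  [9] addr=0x58 blk=22 s=2: L1-HIT | VC [12, 18]
  [10] addr=0x5a blk=22 s=2: L1-HIT | VC [12, 18]
  [11] addr=0x33 blk=12 s=0: VC-HIT | VC [24, 18]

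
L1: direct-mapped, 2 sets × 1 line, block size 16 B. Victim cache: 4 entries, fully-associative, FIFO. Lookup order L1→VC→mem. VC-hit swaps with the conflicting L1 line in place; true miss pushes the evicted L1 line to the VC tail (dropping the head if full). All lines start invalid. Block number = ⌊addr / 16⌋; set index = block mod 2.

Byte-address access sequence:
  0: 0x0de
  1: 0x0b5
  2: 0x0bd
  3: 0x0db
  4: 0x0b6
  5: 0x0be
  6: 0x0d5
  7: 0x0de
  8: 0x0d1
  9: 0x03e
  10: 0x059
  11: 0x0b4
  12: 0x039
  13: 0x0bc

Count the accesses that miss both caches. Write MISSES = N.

#0 0xde→b13/s1 MISS; vc=[]
#1 0xb5→b11/s1 MISS; vc=[13]
#2 0xbd→b11/s1 L1-HIT; vc=[13]
#3 0xdb→b13/s1 VC-HIT; vc=[11]
#4 0xb6→b11/s1 VC-HIT; vc=[13]
#5 0xbe→b11/s1 L1-HIT; vc=[13]
#6 0xd5→b13/s1 VC-HIT; vc=[11]
#7 0xde→b13/s1 L1-HIT; vc=[11]
#8 0xd1→b13/s1 L1-HIT; vc=[11]
#9 0x3e→b3/s1 MISS; vc=[11,13]
#10 0x59→b5/s1 MISS; vc=[11,13,3]
#11 0xb4→b11/s1 VC-HIT; vc=[5,13,3]
#12 0x39→b3/s1 VC-HIT; vc=[5,13,11]
#13 0xbc→b11/s1 VC-HIT; vc=[5,13,3]

MISSES = 4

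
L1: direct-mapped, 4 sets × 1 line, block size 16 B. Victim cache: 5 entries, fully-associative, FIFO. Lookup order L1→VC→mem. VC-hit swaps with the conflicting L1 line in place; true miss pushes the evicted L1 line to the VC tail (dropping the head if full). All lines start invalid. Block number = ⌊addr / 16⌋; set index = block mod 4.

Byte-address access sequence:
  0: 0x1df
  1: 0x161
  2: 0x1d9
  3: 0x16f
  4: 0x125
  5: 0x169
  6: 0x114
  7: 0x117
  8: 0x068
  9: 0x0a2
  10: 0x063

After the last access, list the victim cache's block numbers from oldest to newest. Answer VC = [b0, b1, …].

0: 0x1df (blk 29, set 1) → MISS  vc=[]
1: 0x161 (blk 22, set 2) → MISS  vc=[]
2: 0x1d9 (blk 29, set 1) → L1-HIT  vc=[]
3: 0x16f (blk 22, set 2) → L1-HIT  vc=[]
4: 0x125 (blk 18, set 2) → MISS  vc=[22]
5: 0x169 (blk 22, set 2) → VC-HIT  vc=[18]
6: 0x114 (blk 17, set 1) → MISS  vc=[18, 29]
7: 0x117 (blk 17, set 1) → L1-HIT  vc=[18, 29]
8: 0x68 (blk 6, set 2) → MISS  vc=[18, 29, 22]
9: 0xa2 (blk 10, set 2) → MISS  vc=[18, 29, 22, 6]
10: 0x63 (blk 6, set 2) → VC-HIT  vc=[18, 29, 22, 10]

VC = [18, 29, 22, 10]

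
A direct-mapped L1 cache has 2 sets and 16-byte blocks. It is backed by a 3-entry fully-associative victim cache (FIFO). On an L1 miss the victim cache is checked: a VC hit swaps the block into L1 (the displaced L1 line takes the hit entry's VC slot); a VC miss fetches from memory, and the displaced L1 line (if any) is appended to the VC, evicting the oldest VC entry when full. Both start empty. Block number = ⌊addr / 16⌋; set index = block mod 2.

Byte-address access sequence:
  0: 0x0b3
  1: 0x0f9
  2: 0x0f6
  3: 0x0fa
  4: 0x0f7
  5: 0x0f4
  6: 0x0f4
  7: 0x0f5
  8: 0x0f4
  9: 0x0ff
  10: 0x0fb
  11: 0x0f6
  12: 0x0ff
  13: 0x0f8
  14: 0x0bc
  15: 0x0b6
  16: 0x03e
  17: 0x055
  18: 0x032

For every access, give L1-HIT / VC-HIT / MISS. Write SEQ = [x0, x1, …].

#0 0xb3→b11/s1 MISS; vc=[]
#1 0xf9→b15/s1 MISS; vc=[11]
#2 0xf6→b15/s1 L1-HIT; vc=[11]
#3 0xfa→b15/s1 L1-HIT; vc=[11]
#4 0xf7→b15/s1 L1-HIT; vc=[11]
#5 0xf4→b15/s1 L1-HIT; vc=[11]
#6 0xf4→b15/s1 L1-HIT; vc=[11]
#7 0xf5→b15/s1 L1-HIT; vc=[11]
#8 0xf4→b15/s1 L1-HIT; vc=[11]
#9 0xff→b15/s1 L1-HIT; vc=[11]
#10 0xfb→b15/s1 L1-HIT; vc=[11]
#11 0xf6→b15/s1 L1-HIT; vc=[11]
#12 0xff→b15/s1 L1-HIT; vc=[11]
#13 0xf8→b15/s1 L1-HIT; vc=[11]
#14 0xbc→b11/s1 VC-HIT; vc=[15]
#15 0xb6→b11/s1 L1-HIT; vc=[15]
#16 0x3e→b3/s1 MISS; vc=[15,11]
#17 0x55→b5/s1 MISS; vc=[15,11,3]
#18 0x32→b3/s1 VC-HIT; vc=[15,11,5]

SEQ = [MISS, MISS, L1-HIT, L1-HIT, L1-HIT, L1-HIT, L1-HIT, L1-HIT, L1-HIT, L1-HIT, L1-HIT, L1-HIT, L1-HIT, L1-HIT, VC-HIT, L1-HIT, MISS, MISS, VC-HIT]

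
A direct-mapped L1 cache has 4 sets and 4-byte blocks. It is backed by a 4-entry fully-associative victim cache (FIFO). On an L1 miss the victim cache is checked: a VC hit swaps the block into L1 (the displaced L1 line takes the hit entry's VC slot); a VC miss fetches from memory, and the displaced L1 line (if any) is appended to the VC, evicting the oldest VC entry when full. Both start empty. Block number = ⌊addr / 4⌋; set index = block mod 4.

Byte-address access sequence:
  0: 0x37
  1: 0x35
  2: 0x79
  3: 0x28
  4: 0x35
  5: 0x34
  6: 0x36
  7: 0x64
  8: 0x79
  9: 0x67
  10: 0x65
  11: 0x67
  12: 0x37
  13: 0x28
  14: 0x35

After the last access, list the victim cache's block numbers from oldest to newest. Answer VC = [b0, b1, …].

#0 0x37→b13/s1 MISS; vc=[]
#1 0x35→b13/s1 L1-HIT; vc=[]
#2 0x79→b30/s2 MISS; vc=[]
#3 0x28→b10/s2 MISS; vc=[30]
#4 0x35→b13/s1 L1-HIT; vc=[30]
#5 0x34→b13/s1 L1-HIT; vc=[30]
#6 0x36→b13/s1 L1-HIT; vc=[30]
#7 0x64→b25/s1 MISS; vc=[30,13]
#8 0x79→b30/s2 VC-HIT; vc=[10,13]
#9 0x67→b25/s1 L1-HIT; vc=[10,13]
#10 0x65→b25/s1 L1-HIT; vc=[10,13]
#11 0x67→b25/s1 L1-HIT; vc=[10,13]
#12 0x37→b13/s1 VC-HIT; vc=[10,25]
#13 0x28→b10/s2 VC-HIT; vc=[30,25]
#14 0x35→b13/s1 L1-HIT; vc=[30,25]

VC = [30, 25]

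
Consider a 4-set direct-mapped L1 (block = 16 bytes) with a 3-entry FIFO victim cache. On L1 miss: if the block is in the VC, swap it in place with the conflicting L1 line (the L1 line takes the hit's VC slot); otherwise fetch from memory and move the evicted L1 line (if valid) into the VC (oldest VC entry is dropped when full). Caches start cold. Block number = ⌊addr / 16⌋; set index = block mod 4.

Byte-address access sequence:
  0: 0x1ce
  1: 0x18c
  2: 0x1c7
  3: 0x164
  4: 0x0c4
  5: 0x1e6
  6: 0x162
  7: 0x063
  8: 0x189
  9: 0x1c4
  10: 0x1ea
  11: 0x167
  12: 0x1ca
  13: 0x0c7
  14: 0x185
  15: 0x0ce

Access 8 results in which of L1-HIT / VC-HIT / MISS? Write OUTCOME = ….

0: 0x1ce (blk 28, set 0) → MISS  vc=[]
1: 0x18c (blk 24, set 0) → MISS  vc=[28]
2: 0x1c7 (blk 28, set 0) → VC-HIT  vc=[24]
3: 0x164 (blk 22, set 2) → MISS  vc=[24]
4: 0xc4 (blk 12, set 0) → MISS  vc=[24, 28]
5: 0x1e6 (blk 30, set 2) → MISS  vc=[24, 28, 22]
6: 0x162 (blk 22, set 2) → VC-HIT  vc=[24, 28, 30]
7: 0x63 (blk 6, set 2) → MISS  vc=[28, 30, 22]
8: 0x189 (blk 24, set 0) → MISS  vc=[30, 22, 12]
9: 0x1c4 (blk 28, set 0) → MISS  vc=[22, 12, 24]
10: 0x1ea (blk 30, set 2) → MISS  vc=[12, 24, 6]
11: 0x167 (blk 22, set 2) → MISS  vc=[24, 6, 30]
12: 0x1ca (blk 28, set 0) → L1-HIT  vc=[24, 6, 30]
13: 0xc7 (blk 12, set 0) → MISS  vc=[6, 30, 28]
14: 0x185 (blk 24, set 0) → MISS  vc=[30, 28, 12]
15: 0xce (blk 12, set 0) → VC-HIT  vc=[30, 28, 24]

OUTCOME = MISS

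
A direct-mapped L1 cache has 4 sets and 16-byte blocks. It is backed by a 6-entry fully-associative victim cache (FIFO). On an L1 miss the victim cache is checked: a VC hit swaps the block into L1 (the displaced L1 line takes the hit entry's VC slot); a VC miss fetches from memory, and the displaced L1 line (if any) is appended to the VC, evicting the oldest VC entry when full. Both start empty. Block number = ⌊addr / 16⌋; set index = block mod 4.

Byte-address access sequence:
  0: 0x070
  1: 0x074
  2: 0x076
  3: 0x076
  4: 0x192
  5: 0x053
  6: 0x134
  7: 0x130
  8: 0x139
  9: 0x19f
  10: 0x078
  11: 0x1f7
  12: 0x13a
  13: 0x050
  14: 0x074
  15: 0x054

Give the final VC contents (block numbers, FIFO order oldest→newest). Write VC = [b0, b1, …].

VC = [25, 31, 19]

0: 0x70 (blk 7, set 3) → MISS  vc=[]
1: 0x74 (blk 7, set 3) → L1-HIT  vc=[]
2: 0x76 (blk 7, set 3) → L1-HIT  vc=[]
3: 0x76 (blk 7, set 3) → L1-HIT  vc=[]
4: 0x192 (blk 25, set 1) → MISS  vc=[]
5: 0x53 (blk 5, set 1) → MISS  vc=[25]
6: 0x134 (blk 19, set 3) → MISS  vc=[25, 7]
7: 0x130 (blk 19, set 3) → L1-HIT  vc=[25, 7]
8: 0x139 (blk 19, set 3) → L1-HIT  vc=[25, 7]
9: 0x19f (blk 25, set 1) → VC-HIT  vc=[5, 7]
10: 0x78 (blk 7, set 3) → VC-HIT  vc=[5, 19]
11: 0x1f7 (blk 31, set 3) → MISS  vc=[5, 19, 7]
12: 0x13a (blk 19, set 3) → VC-HIT  vc=[5, 31, 7]
13: 0x50 (blk 5, set 1) → VC-HIT  vc=[25, 31, 7]
14: 0x74 (blk 7, set 3) → VC-HIT  vc=[25, 31, 19]
15: 0x54 (blk 5, set 1) → L1-HIT  vc=[25, 31, 19]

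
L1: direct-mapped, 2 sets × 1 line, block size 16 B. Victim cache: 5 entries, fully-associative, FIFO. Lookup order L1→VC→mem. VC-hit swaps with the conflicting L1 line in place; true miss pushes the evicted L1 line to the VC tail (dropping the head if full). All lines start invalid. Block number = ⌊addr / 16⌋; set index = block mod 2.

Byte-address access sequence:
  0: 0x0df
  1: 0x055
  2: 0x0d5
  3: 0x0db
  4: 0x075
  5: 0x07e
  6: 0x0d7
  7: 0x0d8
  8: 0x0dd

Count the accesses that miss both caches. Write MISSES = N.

MISSES = 3

#0 0xdf→b13/s1 MISS; vc=[]
#1 0x55→b5/s1 MISS; vc=[13]
#2 0xd5→b13/s1 VC-HIT; vc=[5]
#3 0xdb→b13/s1 L1-HIT; vc=[5]
#4 0x75→b7/s1 MISS; vc=[5,13]
#5 0x7e→b7/s1 L1-HIT; vc=[5,13]
#6 0xd7→b13/s1 VC-HIT; vc=[5,7]
#7 0xd8→b13/s1 L1-HIT; vc=[5,7]
#8 0xdd→b13/s1 L1-HIT; vc=[5,7]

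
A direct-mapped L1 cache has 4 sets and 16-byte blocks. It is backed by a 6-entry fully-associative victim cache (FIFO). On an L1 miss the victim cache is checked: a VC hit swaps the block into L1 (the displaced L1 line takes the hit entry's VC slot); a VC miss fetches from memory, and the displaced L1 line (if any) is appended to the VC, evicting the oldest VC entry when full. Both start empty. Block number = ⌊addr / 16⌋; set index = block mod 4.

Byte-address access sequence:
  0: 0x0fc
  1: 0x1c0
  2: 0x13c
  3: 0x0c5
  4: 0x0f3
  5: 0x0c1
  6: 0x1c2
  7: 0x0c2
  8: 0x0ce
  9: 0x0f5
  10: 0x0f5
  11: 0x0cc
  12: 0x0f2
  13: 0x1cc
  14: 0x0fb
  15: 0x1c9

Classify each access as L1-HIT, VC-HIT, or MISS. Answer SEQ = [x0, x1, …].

SEQ = [MISS, MISS, MISS, MISS, VC-HIT, L1-HIT, VC-HIT, VC-HIT, L1-HIT, L1-HIT, L1-HIT, L1-HIT, L1-HIT, VC-HIT, L1-HIT, L1-HIT]

0: 0xfc (blk 15, set 3) → MISS  vc=[]
1: 0x1c0 (blk 28, set 0) → MISS  vc=[]
2: 0x13c (blk 19, set 3) → MISS  vc=[15]
3: 0xc5 (blk 12, set 0) → MISS  vc=[15, 28]
4: 0xf3 (blk 15, set 3) → VC-HIT  vc=[19, 28]
5: 0xc1 (blk 12, set 0) → L1-HIT  vc=[19, 28]
6: 0x1c2 (blk 28, set 0) → VC-HIT  vc=[19, 12]
7: 0xc2 (blk 12, set 0) → VC-HIT  vc=[19, 28]
8: 0xce (blk 12, set 0) → L1-HIT  vc=[19, 28]
9: 0xf5 (blk 15, set 3) → L1-HIT  vc=[19, 28]
10: 0xf5 (blk 15, set 3) → L1-HIT  vc=[19, 28]
11: 0xcc (blk 12, set 0) → L1-HIT  vc=[19, 28]
12: 0xf2 (blk 15, set 3) → L1-HIT  vc=[19, 28]
13: 0x1cc (blk 28, set 0) → VC-HIT  vc=[19, 12]
14: 0xfb (blk 15, set 3) → L1-HIT  vc=[19, 12]
15: 0x1c9 (blk 28, set 0) → L1-HIT  vc=[19, 12]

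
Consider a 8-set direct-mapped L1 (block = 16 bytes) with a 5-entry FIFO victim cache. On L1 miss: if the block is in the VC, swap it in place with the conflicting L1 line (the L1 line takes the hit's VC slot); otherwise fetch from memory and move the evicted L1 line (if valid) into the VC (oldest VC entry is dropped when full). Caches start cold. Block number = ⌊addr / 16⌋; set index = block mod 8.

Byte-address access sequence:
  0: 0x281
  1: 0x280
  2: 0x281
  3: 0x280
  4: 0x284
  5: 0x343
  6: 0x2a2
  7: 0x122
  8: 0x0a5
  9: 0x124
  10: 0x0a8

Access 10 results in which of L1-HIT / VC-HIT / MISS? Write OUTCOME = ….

0: 0x281 (blk 40, set 0) → MISS  vc=[]
1: 0x280 (blk 40, set 0) → L1-HIT  vc=[]
2: 0x281 (blk 40, set 0) → L1-HIT  vc=[]
3: 0x280 (blk 40, set 0) → L1-HIT  vc=[]
4: 0x284 (blk 40, set 0) → L1-HIT  vc=[]
5: 0x343 (blk 52, set 4) → MISS  vc=[]
6: 0x2a2 (blk 42, set 2) → MISS  vc=[]
7: 0x122 (blk 18, set 2) → MISS  vc=[42]
8: 0xa5 (blk 10, set 2) → MISS  vc=[42, 18]
9: 0x124 (blk 18, set 2) → VC-HIT  vc=[42, 10]
10: 0xa8 (blk 10, set 2) → VC-HIT  vc=[42, 18]

OUTCOME = VC-HIT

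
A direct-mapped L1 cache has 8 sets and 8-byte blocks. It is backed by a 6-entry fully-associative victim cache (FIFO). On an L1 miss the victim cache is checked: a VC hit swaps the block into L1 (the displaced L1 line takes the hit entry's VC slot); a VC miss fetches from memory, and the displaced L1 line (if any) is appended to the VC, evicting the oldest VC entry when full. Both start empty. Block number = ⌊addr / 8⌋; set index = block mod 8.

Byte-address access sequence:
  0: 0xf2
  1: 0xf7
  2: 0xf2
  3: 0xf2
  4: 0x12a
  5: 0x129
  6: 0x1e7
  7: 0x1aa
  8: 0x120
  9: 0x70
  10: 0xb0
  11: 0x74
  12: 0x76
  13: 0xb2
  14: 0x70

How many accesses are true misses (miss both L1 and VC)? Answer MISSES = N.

  [0] addr=0xf2 blk=30 s=6: MISS | VC []
  [1] addr=0xf7 blk=30 s=6: L1-HIT | VC []
  [2] addr=0xf2 blk=30 s=6: L1-HIT | VC []
  [3] addr=0xf2 blk=30 s=6: L1-HIT | VC []
  [4] addr=0x12a blk=37 s=5: MISS | VC []
  [5] addr=0x129 blk=37 s=5: L1-HIT | VC []
  [6] addr=0x1e7 blk=60 s=4: MISS | VC []
  [7] addr=0x1aa blk=53 s=5: MISS | VC [37]
  [8] addr=0x120 blk=36 s=4: MISS | VC [37, 60]
  [9] addr=0x70 blk=14 s=6: MISS | VC [37, 60, 30]
  [10] addr=0xb0 blk=22 s=6: MISS | VC [37, 60, 30, 14]
  [11] addr=0x74 blk=14 s=6: VC-HIT | VC [37, 60, 30, 22]
  [12] addr=0x76 blk=14 s=6: L1-HIT | VC [37, 60, 30, 22]
  [13] addr=0xb2 blk=22 s=6: VC-HIT | VC [37, 60, 30, 14]
  [14] addr=0x70 blk=14 s=6: VC-HIT | VC [37, 60, 30, 22]

MISSES = 7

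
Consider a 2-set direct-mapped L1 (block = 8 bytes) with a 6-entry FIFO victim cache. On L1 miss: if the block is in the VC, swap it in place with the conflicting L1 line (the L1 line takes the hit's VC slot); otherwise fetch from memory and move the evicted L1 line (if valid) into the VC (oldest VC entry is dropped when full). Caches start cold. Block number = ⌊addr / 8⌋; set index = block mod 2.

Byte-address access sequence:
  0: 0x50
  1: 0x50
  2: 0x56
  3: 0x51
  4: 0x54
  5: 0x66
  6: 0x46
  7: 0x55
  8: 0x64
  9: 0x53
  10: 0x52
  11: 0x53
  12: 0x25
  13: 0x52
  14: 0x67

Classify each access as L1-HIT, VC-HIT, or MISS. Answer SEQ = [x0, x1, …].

#0 0x50→b10/s0 MISS; vc=[]
#1 0x50→b10/s0 L1-HIT; vc=[]
#2 0x56→b10/s0 L1-HIT; vc=[]
#3 0x51→b10/s0 L1-HIT; vc=[]
#4 0x54→b10/s0 L1-HIT; vc=[]
#5 0x66→b12/s0 MISS; vc=[10]
#6 0x46→b8/s0 MISS; vc=[10,12]
#7 0x55→b10/s0 VC-HIT; vc=[8,12]
#8 0x64→b12/s0 VC-HIT; vc=[8,10]
#9 0x53→b10/s0 VC-HIT; vc=[8,12]
#10 0x52→b10/s0 L1-HIT; vc=[8,12]
#11 0x53→b10/s0 L1-HIT; vc=[8,12]
#12 0x25→b4/s0 MISS; vc=[8,12,10]
#13 0x52→b10/s0 VC-HIT; vc=[8,12,4]
#14 0x67→b12/s0 VC-HIT; vc=[8,10,4]

SEQ = [MISS, L1-HIT, L1-HIT, L1-HIT, L1-HIT, MISS, MISS, VC-HIT, VC-HIT, VC-HIT, L1-HIT, L1-HIT, MISS, VC-HIT, VC-HIT]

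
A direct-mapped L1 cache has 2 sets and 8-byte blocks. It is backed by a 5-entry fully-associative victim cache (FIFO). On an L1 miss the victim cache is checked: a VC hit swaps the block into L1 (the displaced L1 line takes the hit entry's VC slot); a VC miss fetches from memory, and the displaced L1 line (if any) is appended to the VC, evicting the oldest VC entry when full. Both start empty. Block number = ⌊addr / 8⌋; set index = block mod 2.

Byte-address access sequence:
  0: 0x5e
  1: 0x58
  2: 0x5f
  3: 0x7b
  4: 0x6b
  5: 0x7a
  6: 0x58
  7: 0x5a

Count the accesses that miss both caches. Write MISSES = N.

MISSES = 3

#0 0x5e→b11/s1 MISS; vc=[]
#1 0x58→b11/s1 L1-HIT; vc=[]
#2 0x5f→b11/s1 L1-HIT; vc=[]
#3 0x7b→b15/s1 MISS; vc=[11]
#4 0x6b→b13/s1 MISS; vc=[11,15]
#5 0x7a→b15/s1 VC-HIT; vc=[11,13]
#6 0x58→b11/s1 VC-HIT; vc=[15,13]
#7 0x5a→b11/s1 L1-HIT; vc=[15,13]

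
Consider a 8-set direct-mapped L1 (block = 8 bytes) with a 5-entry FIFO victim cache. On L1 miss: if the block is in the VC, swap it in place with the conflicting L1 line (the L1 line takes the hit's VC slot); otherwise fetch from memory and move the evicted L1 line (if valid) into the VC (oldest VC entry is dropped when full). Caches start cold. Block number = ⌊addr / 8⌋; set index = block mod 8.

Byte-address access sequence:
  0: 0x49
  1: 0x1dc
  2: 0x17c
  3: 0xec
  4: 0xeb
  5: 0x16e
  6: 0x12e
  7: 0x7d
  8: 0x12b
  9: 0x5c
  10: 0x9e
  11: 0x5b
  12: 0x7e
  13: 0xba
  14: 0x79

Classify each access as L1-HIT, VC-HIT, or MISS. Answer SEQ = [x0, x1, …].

#0 0x49→b9/s1 MISS; vc=[]
#1 0x1dc→b59/s3 MISS; vc=[]
#2 0x17c→b47/s7 MISS; vc=[]
#3 0xec→b29/s5 MISS; vc=[]
#4 0xeb→b29/s5 L1-HIT; vc=[]
#5 0x16e→b45/s5 MISS; vc=[29]
#6 0x12e→b37/s5 MISS; vc=[29,45]
#7 0x7d→b15/s7 MISS; vc=[29,45,47]
#8 0x12b→b37/s5 L1-HIT; vc=[29,45,47]
#9 0x5c→b11/s3 MISS; vc=[29,45,47,59]
#10 0x9e→b19/s3 MISS; vc=[29,45,47,59,11]
#11 0x5b→b11/s3 VC-HIT; vc=[29,45,47,59,19]
#12 0x7e→b15/s7 L1-HIT; vc=[29,45,47,59,19]
#13 0xba→b23/s7 MISS; vc=[45,47,59,19,15]
#14 0x79→b15/s7 VC-HIT; vc=[45,47,59,19,23]

SEQ = [MISS, MISS, MISS, MISS, L1-HIT, MISS, MISS, MISS, L1-HIT, MISS, MISS, VC-HIT, L1-HIT, MISS, VC-HIT]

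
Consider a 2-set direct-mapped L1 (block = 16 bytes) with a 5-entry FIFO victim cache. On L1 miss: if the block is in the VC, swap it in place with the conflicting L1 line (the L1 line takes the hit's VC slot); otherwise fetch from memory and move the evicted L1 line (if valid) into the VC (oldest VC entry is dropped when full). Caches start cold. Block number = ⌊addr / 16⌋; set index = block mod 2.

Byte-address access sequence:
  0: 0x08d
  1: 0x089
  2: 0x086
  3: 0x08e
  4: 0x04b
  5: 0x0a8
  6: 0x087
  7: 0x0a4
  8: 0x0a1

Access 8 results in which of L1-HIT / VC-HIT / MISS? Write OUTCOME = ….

OUTCOME = L1-HIT

0: 0x8d (blk 8, set 0) → MISS  vc=[]
1: 0x89 (blk 8, set 0) → L1-HIT  vc=[]
2: 0x86 (blk 8, set 0) → L1-HIT  vc=[]
3: 0x8e (blk 8, set 0) → L1-HIT  vc=[]
4: 0x4b (blk 4, set 0) → MISS  vc=[8]
5: 0xa8 (blk 10, set 0) → MISS  vc=[8, 4]
6: 0x87 (blk 8, set 0) → VC-HIT  vc=[10, 4]
7: 0xa4 (blk 10, set 0) → VC-HIT  vc=[8, 4]
8: 0xa1 (blk 10, set 0) → L1-HIT  vc=[8, 4]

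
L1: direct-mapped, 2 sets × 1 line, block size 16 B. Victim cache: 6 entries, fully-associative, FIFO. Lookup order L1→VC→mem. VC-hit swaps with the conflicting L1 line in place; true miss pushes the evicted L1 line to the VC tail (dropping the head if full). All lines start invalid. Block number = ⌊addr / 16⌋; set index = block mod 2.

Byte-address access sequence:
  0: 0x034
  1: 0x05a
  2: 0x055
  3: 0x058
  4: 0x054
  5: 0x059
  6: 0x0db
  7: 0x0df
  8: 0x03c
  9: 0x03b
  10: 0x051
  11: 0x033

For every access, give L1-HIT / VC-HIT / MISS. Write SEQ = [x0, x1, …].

  [0] addr=0x34 blk=3 s=1: MISS | VC []
  [1] addr=0x5a blk=5 s=1: MISS | VC [3]
  [2] addr=0x55 blk=5 s=1: L1-HIT | VC [3]
  [3] addr=0x58 blk=5 s=1: L1-HIT | VC [3]
  [4] addr=0x54 blk=5 s=1: L1-HIT | VC [3]
  [5] addr=0x59 blk=5 s=1: L1-HIT | VC [3]
  [6] addr=0xdb blk=13 s=1: MISS | VC [3, 5]
  [7] addr=0xdf blk=13 s=1: L1-HIT | VC [3, 5]
  [8] addr=0x3c blk=3 s=1: VC-HIT | VC [13, 5]
  [9] addr=0x3b blk=3 s=1: L1-HIT | VC [13, 5]
  [10] addr=0x51 blk=5 s=1: VC-HIT | VC [13, 3]
  [11] addr=0x33 blk=3 s=1: VC-HIT | VC [13, 5]

SEQ = [MISS, MISS, L1-HIT, L1-HIT, L1-HIT, L1-HIT, MISS, L1-HIT, VC-HIT, L1-HIT, VC-HIT, VC-HIT]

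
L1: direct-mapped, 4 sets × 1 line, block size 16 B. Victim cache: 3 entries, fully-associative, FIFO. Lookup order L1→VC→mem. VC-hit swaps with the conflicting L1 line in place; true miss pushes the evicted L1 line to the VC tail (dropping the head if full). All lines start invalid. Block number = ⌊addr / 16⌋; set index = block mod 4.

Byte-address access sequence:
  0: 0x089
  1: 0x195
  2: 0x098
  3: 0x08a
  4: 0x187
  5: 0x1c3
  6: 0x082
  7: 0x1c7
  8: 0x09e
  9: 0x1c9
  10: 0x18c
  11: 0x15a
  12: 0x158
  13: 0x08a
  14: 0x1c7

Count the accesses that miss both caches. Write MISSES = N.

MISSES = 6

#0 0x89→b8/s0 MISS; vc=[]
#1 0x195→b25/s1 MISS; vc=[]
#2 0x98→b9/s1 MISS; vc=[25]
#3 0x8a→b8/s0 L1-HIT; vc=[25]
#4 0x187→b24/s0 MISS; vc=[25,8]
#5 0x1c3→b28/s0 MISS; vc=[25,8,24]
#6 0x82→b8/s0 VC-HIT; vc=[25,28,24]
#7 0x1c7→b28/s0 VC-HIT; vc=[25,8,24]
#8 0x9e→b9/s1 L1-HIT; vc=[25,8,24]
#9 0x1c9→b28/s0 L1-HIT; vc=[25,8,24]
#10 0x18c→b24/s0 VC-HIT; vc=[25,8,28]
#11 0x15a→b21/s1 MISS; vc=[8,28,9]
#12 0x158→b21/s1 L1-HIT; vc=[8,28,9]
#13 0x8a→b8/s0 VC-HIT; vc=[24,28,9]
#14 0x1c7→b28/s0 VC-HIT; vc=[24,8,9]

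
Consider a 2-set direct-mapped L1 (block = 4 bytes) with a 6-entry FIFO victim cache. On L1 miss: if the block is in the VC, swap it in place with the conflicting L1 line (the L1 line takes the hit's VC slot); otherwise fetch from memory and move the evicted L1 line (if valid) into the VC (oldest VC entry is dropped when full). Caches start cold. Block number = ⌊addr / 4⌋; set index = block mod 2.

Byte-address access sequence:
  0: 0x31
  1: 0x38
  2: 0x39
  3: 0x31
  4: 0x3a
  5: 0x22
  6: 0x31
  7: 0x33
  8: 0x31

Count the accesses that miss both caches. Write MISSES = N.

MISSES = 3

#0 0x31→b12/s0 MISS; vc=[]
#1 0x38→b14/s0 MISS; vc=[12]
#2 0x39→b14/s0 L1-HIT; vc=[12]
#3 0x31→b12/s0 VC-HIT; vc=[14]
#4 0x3a→b14/s0 VC-HIT; vc=[12]
#5 0x22→b8/s0 MISS; vc=[12,14]
#6 0x31→b12/s0 VC-HIT; vc=[8,14]
#7 0x33→b12/s0 L1-HIT; vc=[8,14]
#8 0x31→b12/s0 L1-HIT; vc=[8,14]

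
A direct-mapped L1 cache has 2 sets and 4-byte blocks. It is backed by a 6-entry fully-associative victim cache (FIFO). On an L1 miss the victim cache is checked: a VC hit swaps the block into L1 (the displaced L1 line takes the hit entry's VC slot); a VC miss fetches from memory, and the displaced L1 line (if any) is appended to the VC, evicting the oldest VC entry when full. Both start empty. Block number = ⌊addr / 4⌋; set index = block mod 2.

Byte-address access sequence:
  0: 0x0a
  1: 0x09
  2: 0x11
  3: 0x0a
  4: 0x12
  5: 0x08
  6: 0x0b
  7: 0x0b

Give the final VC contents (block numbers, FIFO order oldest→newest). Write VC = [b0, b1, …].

  [0] addr=0xa blk=2 s=0: MISS | VC []
  [1] addr=0x9 blk=2 s=0: L1-HIT | VC []
  [2] addr=0x11 blk=4 s=0: MISS | VC [2]
  [3] addr=0xa blk=2 s=0: VC-HIT | VC [4]
  [4] addr=0x12 blk=4 s=0: VC-HIT | VC [2]
  [5] addr=0x8 blk=2 s=0: VC-HIT | VC [4]
  [6] addr=0xb blk=2 s=0: L1-HIT | VC [4]
  [7] addr=0xb blk=2 s=0: L1-HIT | VC [4]

VC = [4]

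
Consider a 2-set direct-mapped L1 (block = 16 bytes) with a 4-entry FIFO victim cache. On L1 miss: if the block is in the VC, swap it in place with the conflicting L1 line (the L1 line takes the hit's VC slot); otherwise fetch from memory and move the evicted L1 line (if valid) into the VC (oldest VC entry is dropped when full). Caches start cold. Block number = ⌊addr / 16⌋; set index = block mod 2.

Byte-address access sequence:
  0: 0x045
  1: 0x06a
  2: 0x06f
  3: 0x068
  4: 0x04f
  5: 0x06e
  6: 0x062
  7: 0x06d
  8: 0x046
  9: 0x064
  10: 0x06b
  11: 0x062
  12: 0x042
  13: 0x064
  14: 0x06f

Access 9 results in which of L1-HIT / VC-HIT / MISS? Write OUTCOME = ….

OUTCOME = VC-HIT

#0 0x45→b4/s0 MISS; vc=[]
#1 0x6a→b6/s0 MISS; vc=[4]
#2 0x6f→b6/s0 L1-HIT; vc=[4]
#3 0x68→b6/s0 L1-HIT; vc=[4]
#4 0x4f→b4/s0 VC-HIT; vc=[6]
#5 0x6e→b6/s0 VC-HIT; vc=[4]
#6 0x62→b6/s0 L1-HIT; vc=[4]
#7 0x6d→b6/s0 L1-HIT; vc=[4]
#8 0x46→b4/s0 VC-HIT; vc=[6]
#9 0x64→b6/s0 VC-HIT; vc=[4]
#10 0x6b→b6/s0 L1-HIT; vc=[4]
#11 0x62→b6/s0 L1-HIT; vc=[4]
#12 0x42→b4/s0 VC-HIT; vc=[6]
#13 0x64→b6/s0 VC-HIT; vc=[4]
#14 0x6f→b6/s0 L1-HIT; vc=[4]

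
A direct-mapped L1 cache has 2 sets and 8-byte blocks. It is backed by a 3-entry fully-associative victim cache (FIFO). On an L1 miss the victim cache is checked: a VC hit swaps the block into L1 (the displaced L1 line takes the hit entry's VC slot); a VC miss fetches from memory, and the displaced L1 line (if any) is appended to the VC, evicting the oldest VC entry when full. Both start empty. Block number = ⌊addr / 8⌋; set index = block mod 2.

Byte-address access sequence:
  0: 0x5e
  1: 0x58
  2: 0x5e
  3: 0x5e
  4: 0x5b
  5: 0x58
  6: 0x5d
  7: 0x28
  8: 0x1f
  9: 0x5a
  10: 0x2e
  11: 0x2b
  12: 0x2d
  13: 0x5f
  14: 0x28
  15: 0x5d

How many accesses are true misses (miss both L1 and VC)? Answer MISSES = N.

MISSES = 3

  [0] addr=0x5e blk=11 s=1: MISS | VC []
  [1] addr=0x58 blk=11 s=1: L1-HIT | VC []
  [2] addr=0x5e blk=11 s=1: L1-HIT | VC []
  [3] addr=0x5e blk=11 s=1: L1-HIT | VC []
  [4] addr=0x5b blk=11 s=1: L1-HIT | VC []
  [5] addr=0x58 blk=11 s=1: L1-HIT | VC []
  [6] addr=0x5d blk=11 s=1: L1-HIT | VC []
  [7] addr=0x28 blk=5 s=1: MISS | VC [11]
  [8] addr=0x1f blk=3 s=1: MISS | VC [11, 5]
  [9] addr=0x5a blk=11 s=1: VC-HIT | VC [3, 5]
  [10] addr=0x2e blk=5 s=1: VC-HIT | VC [3, 11]
  [11] addr=0x2b blk=5 s=1: L1-HIT | VC [3, 11]
  [12] addr=0x2d blk=5 s=1: L1-HIT | VC [3, 11]
  [13] addr=0x5f blk=11 s=1: VC-HIT | VC [3, 5]
  [14] addr=0x28 blk=5 s=1: VC-HIT | VC [3, 11]
  [15] addr=0x5d blk=11 s=1: VC-HIT | VC [3, 5]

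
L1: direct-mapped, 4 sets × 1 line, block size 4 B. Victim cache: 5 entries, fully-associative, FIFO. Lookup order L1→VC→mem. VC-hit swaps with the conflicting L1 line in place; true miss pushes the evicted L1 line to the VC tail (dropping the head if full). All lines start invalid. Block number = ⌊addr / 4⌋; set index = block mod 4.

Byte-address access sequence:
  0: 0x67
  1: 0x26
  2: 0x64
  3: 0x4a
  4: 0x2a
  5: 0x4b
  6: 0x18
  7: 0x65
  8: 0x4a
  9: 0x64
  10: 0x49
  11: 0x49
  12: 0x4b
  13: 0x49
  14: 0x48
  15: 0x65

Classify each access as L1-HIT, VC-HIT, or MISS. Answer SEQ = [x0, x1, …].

0: 0x67 (blk 25, set 1) → MISS  vc=[]
1: 0x26 (blk 9, set 1) → MISS  vc=[25]
2: 0x64 (blk 25, set 1) → VC-HIT  vc=[9]
3: 0x4a (blk 18, set 2) → MISS  vc=[9]
4: 0x2a (blk 10, set 2) → MISS  vc=[9, 18]
5: 0x4b (blk 18, set 2) → VC-HIT  vc=[9, 10]
6: 0x18 (blk 6, set 2) → MISS  vc=[9, 10, 18]
7: 0x65 (blk 25, set 1) → L1-HIT  vc=[9, 10, 18]
8: 0x4a (blk 18, set 2) → VC-HIT  vc=[9, 10, 6]
9: 0x64 (blk 25, set 1) → L1-HIT  vc=[9, 10, 6]
10: 0x49 (blk 18, set 2) → L1-HIT  vc=[9, 10, 6]
11: 0x49 (blk 18, set 2) → L1-HIT  vc=[9, 10, 6]
12: 0x4b (blk 18, set 2) → L1-HIT  vc=[9, 10, 6]
13: 0x49 (blk 18, set 2) → L1-HIT  vc=[9, 10, 6]
14: 0x48 (blk 18, set 2) → L1-HIT  vc=[9, 10, 6]
15: 0x65 (blk 25, set 1) → L1-HIT  vc=[9, 10, 6]

SEQ = [MISS, MISS, VC-HIT, MISS, MISS, VC-HIT, MISS, L1-HIT, VC-HIT, L1-HIT, L1-HIT, L1-HIT, L1-HIT, L1-HIT, L1-HIT, L1-HIT]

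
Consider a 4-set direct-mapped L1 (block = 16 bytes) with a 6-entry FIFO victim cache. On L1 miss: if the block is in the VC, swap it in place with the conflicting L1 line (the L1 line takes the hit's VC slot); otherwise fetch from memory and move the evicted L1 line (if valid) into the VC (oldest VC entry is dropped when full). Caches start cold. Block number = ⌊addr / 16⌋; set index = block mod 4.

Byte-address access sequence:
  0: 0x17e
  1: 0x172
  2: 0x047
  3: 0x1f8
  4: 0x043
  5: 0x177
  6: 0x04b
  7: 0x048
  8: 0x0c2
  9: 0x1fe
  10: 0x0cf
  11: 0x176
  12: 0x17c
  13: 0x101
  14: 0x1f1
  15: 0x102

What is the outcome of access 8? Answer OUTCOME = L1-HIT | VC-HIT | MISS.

OUTCOME = MISS

  [0] addr=0x17e blk=23 s=3: MISS | VC []
  [1] addr=0x172 blk=23 s=3: L1-HIT | VC []
  [2] addr=0x47 blk=4 s=0: MISS | VC []
  [3] addr=0x1f8 blk=31 s=3: MISS | VC [23]
  [4] addr=0x43 blk=4 s=0: L1-HIT | VC [23]
  [5] addr=0x177 blk=23 s=3: VC-HIT | VC [31]
  [6] addr=0x4b blk=4 s=0: L1-HIT | VC [31]
  [7] addr=0x48 blk=4 s=0: L1-HIT | VC [31]
  [8] addr=0xc2 blk=12 s=0: MISS | VC [31, 4]
  [9] addr=0x1fe blk=31 s=3: VC-HIT | VC [23, 4]
  [10] addr=0xcf blk=12 s=0: L1-HIT | VC [23, 4]
  [11] addr=0x176 blk=23 s=3: VC-HIT | VC [31, 4]
  [12] addr=0x17c blk=23 s=3: L1-HIT | VC [31, 4]
  [13] addr=0x101 blk=16 s=0: MISS | VC [31, 4, 12]
  [14] addr=0x1f1 blk=31 s=3: VC-HIT | VC [23, 4, 12]
  [15] addr=0x102 blk=16 s=0: L1-HIT | VC [23, 4, 12]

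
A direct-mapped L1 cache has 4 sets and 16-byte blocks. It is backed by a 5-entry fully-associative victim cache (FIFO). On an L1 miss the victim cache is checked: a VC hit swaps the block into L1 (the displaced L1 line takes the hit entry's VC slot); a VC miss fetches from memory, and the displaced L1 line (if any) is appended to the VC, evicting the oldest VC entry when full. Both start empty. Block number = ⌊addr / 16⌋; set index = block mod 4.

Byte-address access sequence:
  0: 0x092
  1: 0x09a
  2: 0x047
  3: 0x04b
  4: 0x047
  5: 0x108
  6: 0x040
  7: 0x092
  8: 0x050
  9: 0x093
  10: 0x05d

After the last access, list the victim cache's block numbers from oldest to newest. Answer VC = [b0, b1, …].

  [0] addr=0x92 blk=9 s=1: MISS | VC []
  [1] addr=0x9a blk=9 s=1: L1-HIT | VC []
  [2] addr=0x47 blk=4 s=0: MISS | VC []
  [3] addr=0x4b blk=4 s=0: L1-HIT | VC []
  [4] addr=0x47 blk=4 s=0: L1-HIT | VC []
  [5] addr=0x108 blk=16 s=0: MISS | VC [4]
  [6] addr=0x40 blk=4 s=0: VC-HIT | VC [16]
  [7] addr=0x92 blk=9 s=1: L1-HIT | VC [16]
  [8] addr=0x50 blk=5 s=1: MISS | VC [16, 9]
  [9] addr=0x93 blk=9 s=1: VC-HIT | VC [16, 5]
  [10] addr=0x5d blk=5 s=1: VC-HIT | VC [16, 9]

VC = [16, 9]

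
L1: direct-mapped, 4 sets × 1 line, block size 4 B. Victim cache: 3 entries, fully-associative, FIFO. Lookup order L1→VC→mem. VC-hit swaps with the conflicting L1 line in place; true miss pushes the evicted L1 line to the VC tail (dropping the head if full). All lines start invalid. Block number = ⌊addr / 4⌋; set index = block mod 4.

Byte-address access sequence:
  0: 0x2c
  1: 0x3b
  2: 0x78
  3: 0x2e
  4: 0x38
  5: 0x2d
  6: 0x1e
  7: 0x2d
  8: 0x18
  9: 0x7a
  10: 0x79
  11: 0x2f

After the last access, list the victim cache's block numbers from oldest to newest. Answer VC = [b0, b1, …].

0: 0x2c (blk 11, set 3) → MISS  vc=[]
1: 0x3b (blk 14, set 2) → MISS  vc=[]
2: 0x78 (blk 30, set 2) → MISS  vc=[14]
3: 0x2e (blk 11, set 3) → L1-HIT  vc=[14]
4: 0x38 (blk 14, set 2) → VC-HIT  vc=[30]
5: 0x2d (blk 11, set 3) → L1-HIT  vc=[30]
6: 0x1e (blk 7, set 3) → MISS  vc=[30, 11]
7: 0x2d (blk 11, set 3) → VC-HIT  vc=[30, 7]
8: 0x18 (blk 6, set 2) → MISS  vc=[30, 7, 14]
9: 0x7a (blk 30, set 2) → VC-HIT  vc=[6, 7, 14]
10: 0x79 (blk 30, set 2) → L1-HIT  vc=[6, 7, 14]
11: 0x2f (blk 11, set 3) → L1-HIT  vc=[6, 7, 14]

VC = [6, 7, 14]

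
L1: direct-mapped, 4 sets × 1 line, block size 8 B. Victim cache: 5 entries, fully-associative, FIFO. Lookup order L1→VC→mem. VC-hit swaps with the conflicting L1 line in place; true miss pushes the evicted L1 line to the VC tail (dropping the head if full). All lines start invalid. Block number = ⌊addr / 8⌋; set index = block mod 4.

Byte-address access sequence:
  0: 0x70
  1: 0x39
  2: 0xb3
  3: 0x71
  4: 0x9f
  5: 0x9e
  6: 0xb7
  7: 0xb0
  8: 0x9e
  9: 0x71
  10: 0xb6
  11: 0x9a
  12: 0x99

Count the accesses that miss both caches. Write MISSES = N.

MISSES = 4

0: 0x70 (blk 14, set 2) → MISS  vc=[]
1: 0x39 (blk 7, set 3) → MISS  vc=[]
2: 0xb3 (blk 22, set 2) → MISS  vc=[14]
3: 0x71 (blk 14, set 2) → VC-HIT  vc=[22]
4: 0x9f (blk 19, set 3) → MISS  vc=[22, 7]
5: 0x9e (blk 19, set 3) → L1-HIT  vc=[22, 7]
6: 0xb7 (blk 22, set 2) → VC-HIT  vc=[14, 7]
7: 0xb0 (blk 22, set 2) → L1-HIT  vc=[14, 7]
8: 0x9e (blk 19, set 3) → L1-HIT  vc=[14, 7]
9: 0x71 (blk 14, set 2) → VC-HIT  vc=[22, 7]
10: 0xb6 (blk 22, set 2) → VC-HIT  vc=[14, 7]
11: 0x9a (blk 19, set 3) → L1-HIT  vc=[14, 7]
12: 0x99 (blk 19, set 3) → L1-HIT  vc=[14, 7]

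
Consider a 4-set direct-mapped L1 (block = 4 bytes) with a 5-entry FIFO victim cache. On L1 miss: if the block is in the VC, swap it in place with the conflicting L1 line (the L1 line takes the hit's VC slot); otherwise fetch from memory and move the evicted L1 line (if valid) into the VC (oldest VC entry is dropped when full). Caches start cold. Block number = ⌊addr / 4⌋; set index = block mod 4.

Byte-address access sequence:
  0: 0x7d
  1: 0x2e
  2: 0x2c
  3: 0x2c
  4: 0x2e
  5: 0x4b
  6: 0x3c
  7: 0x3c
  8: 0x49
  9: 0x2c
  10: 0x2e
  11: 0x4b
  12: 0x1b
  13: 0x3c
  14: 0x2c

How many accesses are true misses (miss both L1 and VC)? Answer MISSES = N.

MISSES = 5

  [0] addr=0x7d blk=31 s=3: MISS | VC []
  [1] addr=0x2e blk=11 s=3: MISS | VC [31]
  [2] addr=0x2c blk=11 s=3: L1-HIT | VC [31]
  [3] addr=0x2c blk=11 s=3: L1-HIT | VC [31]
  [4] addr=0x2e blk=11 s=3: L1-HIT | VC [31]
  [5] addr=0x4b blk=18 s=2: MISS | VC [31]
  [6] addr=0x3c blk=15 s=3: MISS | VC [31, 11]
  [7] addr=0x3c blk=15 s=3: L1-HIT | VC [31, 11]
  [8] addr=0x49 blk=18 s=2: L1-HIT | VC [31, 11]
  [9] addr=0x2c blk=11 s=3: VC-HIT | VC [31, 15]
  [10] addr=0x2e blk=11 s=3: L1-HIT | VC [31, 15]
  [11] addr=0x4b blk=18 s=2: L1-HIT | VC [31, 15]
  [12] addr=0x1b blk=6 s=2: MISS | VC [31, 15, 18]
  [13] addr=0x3c blk=15 s=3: VC-HIT | VC [31, 11, 18]
  [14] addr=0x2c blk=11 s=3: VC-HIT | VC [31, 15, 18]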